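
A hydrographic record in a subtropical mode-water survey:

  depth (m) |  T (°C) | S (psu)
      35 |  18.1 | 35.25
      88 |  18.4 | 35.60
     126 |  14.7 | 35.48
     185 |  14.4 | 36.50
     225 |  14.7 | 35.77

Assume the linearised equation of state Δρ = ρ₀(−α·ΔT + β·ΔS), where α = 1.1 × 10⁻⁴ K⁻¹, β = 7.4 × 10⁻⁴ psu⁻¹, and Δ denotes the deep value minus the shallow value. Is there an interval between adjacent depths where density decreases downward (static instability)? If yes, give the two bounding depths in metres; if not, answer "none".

Evaluate Δρ/ρ₀ = −αΔT + βΔS across each adjacent pair:
  35–88 m: −αΔT+βΔS = −(1.1 × 10⁻⁴)(+0.3)+(7.4 × 10⁻⁴)(+0.35) = 2.3 × 10⁻⁴ → stable
  88–126 m: −αΔT+βΔS = −(1.1 × 10⁻⁴)(-3.7)+(7.4 × 10⁻⁴)(-0.12) = 3.2 × 10⁻⁴ → stable
  126–185 m: −αΔT+βΔS = −(1.1 × 10⁻⁴)(-0.3)+(7.4 × 10⁻⁴)(+1.02) = 7.9 × 10⁻⁴ → stable
  185–225 m: −αΔT+βΔS = −(1.1 × 10⁻⁴)(+0.3)+(7.4 × 10⁻⁴)(-0.73) = -5.7 × 10⁻⁴ → UNSTABLE
The 185–225 m interval has Δρ < 0: lighter water underlies denser water.

185–225 m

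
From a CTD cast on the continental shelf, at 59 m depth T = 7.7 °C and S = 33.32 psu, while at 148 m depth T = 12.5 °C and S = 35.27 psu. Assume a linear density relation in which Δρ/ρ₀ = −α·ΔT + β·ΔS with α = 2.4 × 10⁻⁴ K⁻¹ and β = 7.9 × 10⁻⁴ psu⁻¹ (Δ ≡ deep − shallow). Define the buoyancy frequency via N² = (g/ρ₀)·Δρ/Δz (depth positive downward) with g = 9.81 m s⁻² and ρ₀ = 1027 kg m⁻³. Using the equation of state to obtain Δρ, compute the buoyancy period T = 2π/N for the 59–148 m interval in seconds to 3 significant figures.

960 s

ΔT = +4.8 K, ΔS = +1.95 psu (deep − shallow).
Δρ/ρ₀ = −αΔT + βΔS = -1.152 × 10⁻³ + 1.5405 × 10⁻³ = 3.885 × 10⁻⁴, so Δρ ≈ 0.3990 kg m⁻³.
N² = (g/ρ₀)·Δρ/Δz = g·(Δρ/ρ₀)/Δz = 9.81 × 3.885 × 10⁻⁴ / 89 = 4.2822 × 10⁻⁵ s⁻².
N = √(4.2822 × 10⁻⁵) = 6.5439 × 10⁻³ rad s⁻¹ → T = 2π/N = 960.16 s ≈ 960 s.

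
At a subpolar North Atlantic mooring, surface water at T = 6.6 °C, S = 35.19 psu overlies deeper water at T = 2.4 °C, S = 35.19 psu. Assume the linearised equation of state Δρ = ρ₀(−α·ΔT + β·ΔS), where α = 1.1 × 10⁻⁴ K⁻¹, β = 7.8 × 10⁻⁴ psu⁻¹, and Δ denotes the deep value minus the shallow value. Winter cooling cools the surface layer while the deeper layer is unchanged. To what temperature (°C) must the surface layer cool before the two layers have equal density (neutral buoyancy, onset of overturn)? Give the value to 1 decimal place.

2.4 °C

Neutral buoyancy requires Δρ = 0, i.e. −α(T_deep − T_surf′) + β(S_deep − S_surf) = 0.
T_surf′ = T_deep − (β/α)·ΔS = 2.4 − (7.8 × 10⁻⁴/1.1 × 10⁻⁴)·(+0.00) = 2.400 °C.
Cooling required: 6.6 − (2.400) = 4.200 °C.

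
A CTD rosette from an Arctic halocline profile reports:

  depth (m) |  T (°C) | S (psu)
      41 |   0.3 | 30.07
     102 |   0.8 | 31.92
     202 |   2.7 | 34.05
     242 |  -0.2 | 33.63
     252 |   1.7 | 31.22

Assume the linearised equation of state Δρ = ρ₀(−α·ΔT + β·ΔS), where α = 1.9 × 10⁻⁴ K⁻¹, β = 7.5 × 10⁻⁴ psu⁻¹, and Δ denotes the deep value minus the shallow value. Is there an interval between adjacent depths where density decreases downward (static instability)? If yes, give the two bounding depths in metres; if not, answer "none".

Evaluate Δρ/ρ₀ = −αΔT + βΔS across each adjacent pair:
  41–102 m: −αΔT+βΔS = −(1.9 × 10⁻⁴)(+0.5)+(7.5 × 10⁻⁴)(+1.85) = 1.3 × 10⁻³ → stable
  102–202 m: −αΔT+βΔS = −(1.9 × 10⁻⁴)(+1.9)+(7.5 × 10⁻⁴)(+2.13) = 1.2 × 10⁻³ → stable
  202–242 m: −αΔT+βΔS = −(1.9 × 10⁻⁴)(-2.9)+(7.5 × 10⁻⁴)(-0.42) = 2.4 × 10⁻⁴ → stable
  242–252 m: −αΔT+βΔS = −(1.9 × 10⁻⁴)(+1.9)+(7.5 × 10⁻⁴)(-2.41) = -2.2 × 10⁻³ → UNSTABLE
The 242–252 m interval has Δρ < 0: lighter water underlies denser water.

242–252 m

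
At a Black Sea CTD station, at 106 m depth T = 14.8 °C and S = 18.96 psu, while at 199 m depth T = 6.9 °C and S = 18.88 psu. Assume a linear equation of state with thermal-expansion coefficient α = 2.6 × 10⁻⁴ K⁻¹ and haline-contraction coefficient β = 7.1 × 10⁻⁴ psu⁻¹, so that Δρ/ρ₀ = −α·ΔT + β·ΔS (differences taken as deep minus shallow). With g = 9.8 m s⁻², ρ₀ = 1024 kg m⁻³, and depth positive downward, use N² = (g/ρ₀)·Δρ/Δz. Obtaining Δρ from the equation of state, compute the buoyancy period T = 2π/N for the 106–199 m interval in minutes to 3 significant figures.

7.22 min

ΔT = -7.9 K, ΔS = -0.08 psu (deep − shallow).
Δρ/ρ₀ = −αΔT + βΔS = 2.054 × 10⁻³ − 5.68 × 10⁻⁵ = 1.9972 × 10⁻³, so Δρ ≈ 2.045 kg m⁻³.
N² = (g/ρ₀)·Δρ/Δz = g·(Δρ/ρ₀)/Δz = 9.8 × 1.9972 × 10⁻³ / 93 = 2.1046 × 10⁻⁴ s⁻².
N = √(2.1046 × 10⁻⁴) = 0.014507 rad s⁻¹ → T = 2π/N = 433.11 s = 7.2185 min ≈ 7.22 min.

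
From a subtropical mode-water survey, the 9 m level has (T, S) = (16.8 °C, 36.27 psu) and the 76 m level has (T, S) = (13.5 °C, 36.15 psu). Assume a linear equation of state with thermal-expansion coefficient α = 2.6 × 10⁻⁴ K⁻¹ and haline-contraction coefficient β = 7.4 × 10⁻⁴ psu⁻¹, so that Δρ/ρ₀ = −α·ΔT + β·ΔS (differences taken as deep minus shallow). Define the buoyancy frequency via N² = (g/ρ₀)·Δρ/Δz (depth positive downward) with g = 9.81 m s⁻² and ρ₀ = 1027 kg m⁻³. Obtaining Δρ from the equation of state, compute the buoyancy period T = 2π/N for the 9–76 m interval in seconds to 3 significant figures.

592 s

ΔT = -3.3 K, ΔS = -0.12 psu (deep − shallow).
Δρ/ρ₀ = −αΔT + βΔS = 8.58 × 10⁻⁴ − 8.88 × 10⁻⁵ = 7.692 × 10⁻⁴, so Δρ ≈ 0.7900 kg m⁻³.
N² = (g/ρ₀)·Δρ/Δz = g·(Δρ/ρ₀)/Δz = 9.81 × 7.692 × 10⁻⁴ / 67 = 1.1262 × 10⁻⁴ s⁻².
N = √(1.1262 × 10⁻⁴) = 0.010612 rad s⁻¹ → T = 2π/N = 592.08 s ≈ 592 s.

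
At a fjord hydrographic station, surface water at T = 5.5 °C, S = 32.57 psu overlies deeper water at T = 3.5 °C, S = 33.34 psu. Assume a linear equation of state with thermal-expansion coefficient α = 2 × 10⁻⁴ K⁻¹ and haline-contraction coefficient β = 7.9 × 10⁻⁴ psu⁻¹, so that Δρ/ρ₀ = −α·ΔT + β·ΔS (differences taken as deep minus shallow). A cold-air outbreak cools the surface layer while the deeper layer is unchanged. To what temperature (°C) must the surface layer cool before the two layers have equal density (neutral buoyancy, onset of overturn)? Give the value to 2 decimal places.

Neutral buoyancy requires Δρ = 0, i.e. −α(T_deep − T_surf′) + β(S_deep − S_surf) = 0.
T_surf′ = T_deep − (β/α)·ΔS = 3.5 − (7.9 × 10⁻⁴/2 × 10⁻⁴)·(+0.77) = 0.4585 °C.
Cooling required: 5.5 − (0.4585) = 5.0415 °C.

0.46 °C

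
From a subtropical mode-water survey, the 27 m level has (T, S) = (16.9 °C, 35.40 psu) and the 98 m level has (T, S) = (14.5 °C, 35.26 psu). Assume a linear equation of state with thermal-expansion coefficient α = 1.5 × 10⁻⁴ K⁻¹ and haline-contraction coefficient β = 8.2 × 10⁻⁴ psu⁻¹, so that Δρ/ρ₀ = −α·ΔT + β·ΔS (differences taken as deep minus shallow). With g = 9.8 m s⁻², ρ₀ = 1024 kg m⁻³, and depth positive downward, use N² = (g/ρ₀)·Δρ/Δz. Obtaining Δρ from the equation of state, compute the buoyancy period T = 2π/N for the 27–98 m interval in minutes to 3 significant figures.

18.0 min

ΔT = -2.4 K, ΔS = -0.14 psu (deep − shallow).
Δρ/ρ₀ = −αΔT + βΔS = 3.60 × 10⁻⁴ − 1.148 × 10⁻⁴ = 2.452 × 10⁻⁴, so Δρ ≈ 0.2511 kg m⁻³.
N² = (g/ρ₀)·Δρ/Δz = g·(Δρ/ρ₀)/Δz = 9.8 × 2.452 × 10⁻⁴ / 71 = 3.3845 × 10⁻⁵ s⁻².
N = √(3.3845 × 10⁻⁵) = 5.8176 × 10⁻³ rad s⁻¹ → T = 2π/N = 1.0800 × 10³ s = 18.000 min ≈ 18.0 min.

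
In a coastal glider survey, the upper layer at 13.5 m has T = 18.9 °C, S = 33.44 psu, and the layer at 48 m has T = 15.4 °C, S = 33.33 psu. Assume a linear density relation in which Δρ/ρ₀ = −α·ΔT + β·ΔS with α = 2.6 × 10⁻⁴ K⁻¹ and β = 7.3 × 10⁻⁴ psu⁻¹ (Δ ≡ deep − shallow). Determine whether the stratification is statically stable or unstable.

ΔT = 15.4 − 18.9 = -3.5 K and ΔS = 33.33 − 33.44 = -0.11 psu (deep − shallow).
−αΔT = 9.10 × 10⁻⁴; βΔS = -8.03 × 10⁻⁵; sum Δρ/ρ₀ = 8.297 × 10⁻⁴.
Δρ/ρ₀ > 0, so Δρ > 0: deeper water is denser → statically stable.

stable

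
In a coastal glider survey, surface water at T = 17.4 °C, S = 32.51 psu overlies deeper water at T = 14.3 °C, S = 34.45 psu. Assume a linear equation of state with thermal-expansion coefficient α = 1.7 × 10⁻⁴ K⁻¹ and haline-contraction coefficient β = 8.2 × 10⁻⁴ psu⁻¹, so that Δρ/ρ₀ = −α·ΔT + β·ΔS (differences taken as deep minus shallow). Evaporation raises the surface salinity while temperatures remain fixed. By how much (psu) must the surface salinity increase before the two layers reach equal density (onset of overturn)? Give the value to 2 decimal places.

Neutral buoyancy requires −α(T_deep − T_surf) + β(S_deep − S_surf′) = 0.
S_surf′ = S_deep − (α/β)·ΔT = 34.45 − (1.7 × 10⁻⁴/8.2 × 10⁻⁴)·(-3.1) = 35.0927 psu.
Increase required: 35.0927 − 32.51 = 2.5827 psu.

2.58 psu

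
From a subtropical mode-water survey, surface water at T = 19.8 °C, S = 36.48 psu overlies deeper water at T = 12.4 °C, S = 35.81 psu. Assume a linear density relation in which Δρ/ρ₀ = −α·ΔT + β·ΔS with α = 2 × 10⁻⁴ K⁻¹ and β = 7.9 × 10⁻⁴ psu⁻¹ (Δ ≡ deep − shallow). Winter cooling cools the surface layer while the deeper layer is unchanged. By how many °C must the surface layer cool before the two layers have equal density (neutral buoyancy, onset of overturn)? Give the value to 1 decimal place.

4.8 °C

Neutral buoyancy requires Δρ = 0, i.e. −α(T_deep − T_surf′) + β(S_deep − S_surf) = 0.
T_surf′ = T_deep − (β/α)·ΔS = 12.4 − (7.9 × 10⁻⁴/2 × 10⁻⁴)·(-0.67) = 15.046 °C.
Cooling required: 19.8 − (15.046) = 4.754 °C.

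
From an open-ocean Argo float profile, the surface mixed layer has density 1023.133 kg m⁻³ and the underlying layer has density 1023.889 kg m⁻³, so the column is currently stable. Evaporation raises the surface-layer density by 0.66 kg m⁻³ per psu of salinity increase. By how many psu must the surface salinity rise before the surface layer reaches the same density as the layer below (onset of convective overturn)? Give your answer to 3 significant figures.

1.15 psu

Density deficit of the surface layer: 1023.889 − 1023.133 = 0.756 kg m⁻³.
Required change = 0.756 / 0.66 = 1.15 psu.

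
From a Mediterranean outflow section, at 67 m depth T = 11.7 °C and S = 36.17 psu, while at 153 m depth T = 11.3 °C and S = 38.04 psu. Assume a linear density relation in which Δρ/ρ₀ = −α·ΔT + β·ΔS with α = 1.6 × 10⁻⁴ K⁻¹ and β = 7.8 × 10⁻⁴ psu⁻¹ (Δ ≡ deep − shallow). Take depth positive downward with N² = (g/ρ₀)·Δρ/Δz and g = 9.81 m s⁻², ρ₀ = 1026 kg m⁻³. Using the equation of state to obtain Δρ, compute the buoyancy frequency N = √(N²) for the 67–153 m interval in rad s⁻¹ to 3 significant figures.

ΔT = -0.4 K, ΔS = +1.87 psu (deep − shallow).
Δρ/ρ₀ = −αΔT + βΔS = 6.40 × 10⁻⁵ + 1.4586 × 10⁻³ = 1.5226 × 10⁻³, so Δρ ≈ 1.562 kg m⁻³.
N² = (g/ρ₀)·Δρ/Δz = g·(Δρ/ρ₀)/Δz = 9.81 × 1.5226 × 10⁻³ / 86 = 1.7368 × 10⁻⁴ s⁻².
N = √(1.7368 × 10⁻⁴) = 0.013179 rad s⁻¹ ≈ 0.0132 rad s⁻¹.

0.0132 rad s⁻¹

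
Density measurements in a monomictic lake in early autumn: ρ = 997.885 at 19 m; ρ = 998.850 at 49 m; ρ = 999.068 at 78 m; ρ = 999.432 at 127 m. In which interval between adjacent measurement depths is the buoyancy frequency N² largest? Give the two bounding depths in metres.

Compute the density gradient over each adjacent pair:
  19–49 m: Δρ/Δz = 0.965/30 = 0.032 kg m⁻⁴
  49–78 m: Δρ/Δz = 0.218/29 = 7.5 × 10⁻³ kg m⁻⁴
  78–127 m: Δρ/Δz = 0.364/49 = 7.4 × 10⁻³ kg m⁻⁴
The largest gradient is in the 19–49 m interval — the pycnocline.

19–49 m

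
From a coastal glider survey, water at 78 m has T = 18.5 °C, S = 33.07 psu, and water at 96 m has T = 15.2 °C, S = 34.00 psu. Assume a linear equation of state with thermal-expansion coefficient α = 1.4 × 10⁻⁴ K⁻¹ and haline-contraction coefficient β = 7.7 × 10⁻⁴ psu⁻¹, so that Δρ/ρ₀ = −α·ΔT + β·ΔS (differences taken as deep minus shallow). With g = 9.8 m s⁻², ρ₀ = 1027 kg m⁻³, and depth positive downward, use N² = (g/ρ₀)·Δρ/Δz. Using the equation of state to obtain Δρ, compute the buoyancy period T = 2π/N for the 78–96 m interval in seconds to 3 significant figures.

ΔT = -3.3 K, ΔS = +0.93 psu (deep − shallow).
Δρ/ρ₀ = −αΔT + βΔS = 4.62 × 10⁻⁴ + 7.161 × 10⁻⁴ = 1.1781 × 10⁻³, so Δρ ≈ 1.210 kg m⁻³.
N² = (g/ρ₀)·Δρ/Δz = g·(Δρ/ρ₀)/Δz = 9.8 × 1.1781 × 10⁻³ / 18 = 6.4141 × 10⁻⁴ s⁻².
N = √(6.4141 × 10⁻⁴) = 0.025326 rad s⁻¹ → T = 2π/N = 248.09 s ≈ 248 s.

248 s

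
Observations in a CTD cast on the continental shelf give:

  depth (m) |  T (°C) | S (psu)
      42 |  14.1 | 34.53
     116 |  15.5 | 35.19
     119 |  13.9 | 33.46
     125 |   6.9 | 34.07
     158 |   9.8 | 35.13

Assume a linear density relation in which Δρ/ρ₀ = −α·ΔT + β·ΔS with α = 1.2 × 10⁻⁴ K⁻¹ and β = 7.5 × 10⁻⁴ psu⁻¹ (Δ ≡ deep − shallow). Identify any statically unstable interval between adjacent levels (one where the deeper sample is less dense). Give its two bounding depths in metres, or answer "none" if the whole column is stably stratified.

Evaluate Δρ/ρ₀ = −αΔT + βΔS across each adjacent pair:
  42–116 m: −αΔT+βΔS = −(1.2 × 10⁻⁴)(+1.4)+(7.5 × 10⁻⁴)(+0.66) = 3.3 × 10⁻⁴ → stable
  116–119 m: −αΔT+βΔS = −(1.2 × 10⁻⁴)(-1.6)+(7.5 × 10⁻⁴)(-1.73) = -1.1 × 10⁻³ → UNSTABLE
  119–125 m: −αΔT+βΔS = −(1.2 × 10⁻⁴)(-7.0)+(7.5 × 10⁻⁴)(+0.61) = 1.3 × 10⁻³ → stable
  125–158 m: −αΔT+βΔS = −(1.2 × 10⁻⁴)(+2.9)+(7.5 × 10⁻⁴)(+1.06) = 4.5 × 10⁻⁴ → stable
The 116–119 m interval has Δρ < 0: lighter water underlies denser water.

116–119 m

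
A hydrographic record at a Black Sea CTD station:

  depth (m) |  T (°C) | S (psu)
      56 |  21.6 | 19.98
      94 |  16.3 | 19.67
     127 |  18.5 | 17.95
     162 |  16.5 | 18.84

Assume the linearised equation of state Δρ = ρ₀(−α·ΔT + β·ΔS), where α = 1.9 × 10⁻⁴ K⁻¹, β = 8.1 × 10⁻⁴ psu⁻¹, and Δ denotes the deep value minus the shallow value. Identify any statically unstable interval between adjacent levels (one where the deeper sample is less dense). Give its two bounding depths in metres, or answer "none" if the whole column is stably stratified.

Evaluate Δρ/ρ₀ = −αΔT + βΔS across each adjacent pair:
  56–94 m: −αΔT+βΔS = −(1.9 × 10⁻⁴)(-5.3)+(8.1 × 10⁻⁴)(-0.31) = 7.6 × 10⁻⁴ → stable
  94–127 m: −αΔT+βΔS = −(1.9 × 10⁻⁴)(+2.2)+(8.1 × 10⁻⁴)(-1.72) = -1.8 × 10⁻³ → UNSTABLE
  127–162 m: −αΔT+βΔS = −(1.9 × 10⁻⁴)(-2.0)+(8.1 × 10⁻⁴)(+0.89) = 1.1 × 10⁻³ → stable
The 94–127 m interval has Δρ < 0: lighter water underlies denser water.

94–127 m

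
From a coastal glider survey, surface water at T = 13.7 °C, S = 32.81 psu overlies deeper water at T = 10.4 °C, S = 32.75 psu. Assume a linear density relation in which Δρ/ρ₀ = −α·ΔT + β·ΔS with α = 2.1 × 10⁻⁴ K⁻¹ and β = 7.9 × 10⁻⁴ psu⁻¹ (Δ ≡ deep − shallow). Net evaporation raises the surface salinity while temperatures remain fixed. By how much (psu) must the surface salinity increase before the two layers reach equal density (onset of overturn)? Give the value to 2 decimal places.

0.82 psu

Neutral buoyancy requires −α(T_deep − T_surf) + β(S_deep − S_surf′) = 0.
S_surf′ = S_deep − (α/β)·ΔT = 32.75 − (2.1 × 10⁻⁴/7.9 × 10⁻⁴)·(-3.3) = 33.6272 psu.
Increase required: 33.6272 − 32.81 = 0.8172 psu.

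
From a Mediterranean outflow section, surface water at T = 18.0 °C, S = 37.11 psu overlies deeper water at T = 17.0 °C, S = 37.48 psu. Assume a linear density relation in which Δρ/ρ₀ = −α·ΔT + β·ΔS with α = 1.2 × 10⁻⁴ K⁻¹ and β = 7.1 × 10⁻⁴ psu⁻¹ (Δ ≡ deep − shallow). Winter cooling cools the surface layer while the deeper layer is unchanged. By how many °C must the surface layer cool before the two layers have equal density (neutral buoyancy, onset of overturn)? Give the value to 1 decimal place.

Neutral buoyancy requires Δρ = 0, i.e. −α(T_deep − T_surf′) + β(S_deep − S_surf) = 0.
T_surf′ = T_deep − (β/α)·ΔS = 17.0 − (7.1 × 10⁻⁴/1.2 × 10⁻⁴)·(+0.37) = 14.811 °C.
Cooling required: 18.0 − (14.811) = 3.189 °C.

3.2 °C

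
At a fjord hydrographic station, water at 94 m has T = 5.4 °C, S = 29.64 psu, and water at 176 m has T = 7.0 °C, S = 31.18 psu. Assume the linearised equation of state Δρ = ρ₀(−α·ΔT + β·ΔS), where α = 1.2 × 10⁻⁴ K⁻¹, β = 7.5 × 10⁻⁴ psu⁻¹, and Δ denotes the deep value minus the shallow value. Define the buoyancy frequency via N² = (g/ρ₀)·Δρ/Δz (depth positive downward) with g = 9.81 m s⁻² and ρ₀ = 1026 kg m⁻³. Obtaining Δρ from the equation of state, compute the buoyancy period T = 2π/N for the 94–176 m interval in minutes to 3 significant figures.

ΔT = +1.6 K, ΔS = +1.54 psu (deep − shallow).
Δρ/ρ₀ = −αΔT + βΔS = -1.92 × 10⁻⁴ + 1.155 × 10⁻³ = 9.63 × 10⁻⁴, so Δρ ≈ 0.9880 kg m⁻³.
N² = (g/ρ₀)·Δρ/Δz = g·(Δρ/ρ₀)/Δz = 9.81 × 9.63 × 10⁻⁴ / 82 = 1.1521 × 10⁻⁴ s⁻².
N = √(1.1521 × 10⁻⁴) = 0.010734 rad s⁻¹ → T = 2π/N = 585.35 s = 9.7558 min ≈ 9.76 min.

9.76 min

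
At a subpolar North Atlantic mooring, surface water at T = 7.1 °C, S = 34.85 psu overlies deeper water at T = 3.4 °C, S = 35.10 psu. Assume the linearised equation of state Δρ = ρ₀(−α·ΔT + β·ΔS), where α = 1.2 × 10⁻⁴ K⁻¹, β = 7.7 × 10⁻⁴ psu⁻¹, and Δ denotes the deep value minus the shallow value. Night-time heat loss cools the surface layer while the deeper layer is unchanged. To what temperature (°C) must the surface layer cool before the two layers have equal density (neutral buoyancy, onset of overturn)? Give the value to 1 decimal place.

1.8 °C

Neutral buoyancy requires Δρ = 0, i.e. −α(T_deep − T_surf′) + β(S_deep − S_surf) = 0.
T_surf′ = T_deep − (β/α)·ΔS = 3.4 − (7.7 × 10⁻⁴/1.2 × 10⁻⁴)·(+0.25) = 1.796 °C.
Cooling required: 7.1 − (1.796) = 5.304 °C.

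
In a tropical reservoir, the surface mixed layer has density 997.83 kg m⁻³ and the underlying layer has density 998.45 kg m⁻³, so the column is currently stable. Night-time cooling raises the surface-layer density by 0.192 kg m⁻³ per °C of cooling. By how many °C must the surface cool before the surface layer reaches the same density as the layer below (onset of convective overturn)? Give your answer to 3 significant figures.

Density deficit of the surface layer: 998.45 − 997.83 = 0.62 kg m⁻³.
Required change = 0.62 / 0.192 = 3.23 °C.

3.23 °C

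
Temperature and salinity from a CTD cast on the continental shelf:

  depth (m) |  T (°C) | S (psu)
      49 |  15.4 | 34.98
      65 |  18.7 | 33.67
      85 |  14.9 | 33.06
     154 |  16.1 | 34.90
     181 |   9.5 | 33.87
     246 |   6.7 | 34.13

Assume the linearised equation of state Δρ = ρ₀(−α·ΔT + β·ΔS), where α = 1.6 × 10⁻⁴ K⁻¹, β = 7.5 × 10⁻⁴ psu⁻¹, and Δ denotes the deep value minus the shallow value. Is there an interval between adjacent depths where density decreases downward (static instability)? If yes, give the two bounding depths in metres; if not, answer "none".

Evaluate Δρ/ρ₀ = −αΔT + βΔS across each adjacent pair:
  49–65 m: −αΔT+βΔS = −(1.6 × 10⁻⁴)(+3.3)+(7.5 × 10⁻⁴)(-1.31) = -1.5 × 10⁻³ → UNSTABLE
  65–85 m: −αΔT+βΔS = −(1.6 × 10⁻⁴)(-3.8)+(7.5 × 10⁻⁴)(-0.61) = 1.5 × 10⁻⁴ → stable
  85–154 m: −αΔT+βΔS = −(1.6 × 10⁻⁴)(+1.2)+(7.5 × 10⁻⁴)(+1.84) = 1.2 × 10⁻³ → stable
  154–181 m: −αΔT+βΔS = −(1.6 × 10⁻⁴)(-6.6)+(7.5 × 10⁻⁴)(-1.03) = 2.8 × 10⁻⁴ → stable
  181–246 m: −αΔT+βΔS = −(1.6 × 10⁻⁴)(-2.8)+(7.5 × 10⁻⁴)(+0.26) = 6.4 × 10⁻⁴ → stable
The 49–65 m interval has Δρ < 0: lighter water underlies denser water.

49–65 m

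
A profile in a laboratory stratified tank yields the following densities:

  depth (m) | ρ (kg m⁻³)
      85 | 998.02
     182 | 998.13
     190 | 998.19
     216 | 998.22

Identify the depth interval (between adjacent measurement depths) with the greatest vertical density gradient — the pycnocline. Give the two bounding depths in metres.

Compute the density gradient over each adjacent pair:
  85–182 m: Δρ/Δz = 0.11/97 = 1.1 × 10⁻³ kg m⁻⁴
  182–190 m: Δρ/Δz = 0.06/8 = 7.5 × 10⁻³ kg m⁻⁴
  190–216 m: Δρ/Δz = 0.03/26 = 1.2 × 10⁻³ kg m⁻⁴
The largest gradient is in the 182–190 m interval — the pycnocline.

182–190 m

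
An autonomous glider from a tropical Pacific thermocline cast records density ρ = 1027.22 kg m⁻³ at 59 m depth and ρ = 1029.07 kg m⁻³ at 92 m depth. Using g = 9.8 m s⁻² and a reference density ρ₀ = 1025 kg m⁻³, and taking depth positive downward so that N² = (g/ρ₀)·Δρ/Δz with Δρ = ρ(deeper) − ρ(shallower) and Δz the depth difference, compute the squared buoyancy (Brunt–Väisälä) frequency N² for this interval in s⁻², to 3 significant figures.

Δρ = 1029.07 − 1027.22 = 1.85 kg m⁻³ over Δz = 92 − 59 = 33 m.
N² = (9.8/1025) × (1.85/33) = 5.3599 × 10⁻⁴ s⁻² ≈ 5.36 × 10⁻⁴ s⁻².

5.36 × 10⁻⁴ s⁻²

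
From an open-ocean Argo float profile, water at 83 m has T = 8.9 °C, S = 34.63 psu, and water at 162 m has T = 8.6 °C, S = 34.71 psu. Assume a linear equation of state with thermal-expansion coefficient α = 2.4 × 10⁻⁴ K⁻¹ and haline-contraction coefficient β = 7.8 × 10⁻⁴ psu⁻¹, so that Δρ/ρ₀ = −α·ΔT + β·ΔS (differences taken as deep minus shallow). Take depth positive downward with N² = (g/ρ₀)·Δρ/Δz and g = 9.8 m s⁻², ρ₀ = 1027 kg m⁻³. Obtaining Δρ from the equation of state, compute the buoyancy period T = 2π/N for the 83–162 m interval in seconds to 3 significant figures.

1.54 × 10³ s

ΔT = -0.3 K, ΔS = +0.08 psu (deep − shallow).
Δρ/ρ₀ = −αΔT + βΔS = 7.20 × 10⁻⁵ + 6.24 × 10⁻⁵ = 1.344 × 10⁻⁴, so Δρ ≈ 0.1380 kg m⁻³.
N² = (g/ρ₀)·Δρ/Δz = g·(Δρ/ρ₀)/Δz = 9.8 × 1.344 × 10⁻⁴ / 79 = 1.6672 × 10⁻⁵ s⁻².
N = √(1.6672 × 10⁻⁵) = 4.0831 × 10⁻³ rad s⁻¹ → T = 2π/N = 1.5388 × 10³ s ≈ 1.54 × 10³ s.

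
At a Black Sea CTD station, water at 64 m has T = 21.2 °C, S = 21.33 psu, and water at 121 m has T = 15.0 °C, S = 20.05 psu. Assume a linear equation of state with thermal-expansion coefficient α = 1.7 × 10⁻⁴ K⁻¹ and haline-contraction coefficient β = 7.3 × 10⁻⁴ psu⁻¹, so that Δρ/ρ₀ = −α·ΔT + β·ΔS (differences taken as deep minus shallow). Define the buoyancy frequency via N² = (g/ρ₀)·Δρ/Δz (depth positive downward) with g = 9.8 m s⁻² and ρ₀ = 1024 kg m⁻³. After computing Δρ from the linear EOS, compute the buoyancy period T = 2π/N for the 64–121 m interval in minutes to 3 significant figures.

ΔT = -6.2 K, ΔS = -1.28 psu (deep − shallow).
Δρ/ρ₀ = −αΔT + βΔS = 1.054 × 10⁻³ − 9.344 × 10⁻⁴ = 1.196 × 10⁻⁴, so Δρ ≈ 0.1225 kg m⁻³.
N² = (g/ρ₀)·Δρ/Δz = g·(Δρ/ρ₀)/Δz = 9.8 × 1.196 × 10⁻⁴ / 57 = 2.0563 × 10⁻⁵ s⁻².
N = √(2.0563 × 10⁻⁵) = 4.5346 × 10⁻³ rad s⁻¹ → T = 2π/N = 1.3856 × 10³ s = 23.093 min ≈ 23.1 min.

23.1 min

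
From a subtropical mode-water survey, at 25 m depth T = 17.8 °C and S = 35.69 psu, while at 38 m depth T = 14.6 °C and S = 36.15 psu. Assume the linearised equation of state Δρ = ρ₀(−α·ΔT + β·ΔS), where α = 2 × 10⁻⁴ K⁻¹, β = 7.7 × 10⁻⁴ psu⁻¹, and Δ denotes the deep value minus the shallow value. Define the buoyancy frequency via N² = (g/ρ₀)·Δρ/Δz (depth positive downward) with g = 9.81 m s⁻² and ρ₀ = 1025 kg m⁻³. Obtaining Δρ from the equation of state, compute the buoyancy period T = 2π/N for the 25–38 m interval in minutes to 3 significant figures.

3.82 min

ΔT = -3.2 K, ΔS = +0.46 psu (deep − shallow).
Δρ/ρ₀ = −αΔT + βΔS = 6.40 × 10⁻⁴ + 3.542 × 10⁻⁴ = 9.942 × 10⁻⁴, so Δρ ≈ 1.019 kg m⁻³.
N² = (g/ρ₀)·Δρ/Δz = g·(Δρ/ρ₀)/Δz = 9.81 × 9.942 × 10⁻⁴ / 13 = 7.5024 × 10⁻⁴ s⁻².
N = √(7.5024 × 10⁻⁴) = 0.027391 rad s⁻¹ → T = 2π/N = 229.39 s = 3.8232 min ≈ 3.82 min.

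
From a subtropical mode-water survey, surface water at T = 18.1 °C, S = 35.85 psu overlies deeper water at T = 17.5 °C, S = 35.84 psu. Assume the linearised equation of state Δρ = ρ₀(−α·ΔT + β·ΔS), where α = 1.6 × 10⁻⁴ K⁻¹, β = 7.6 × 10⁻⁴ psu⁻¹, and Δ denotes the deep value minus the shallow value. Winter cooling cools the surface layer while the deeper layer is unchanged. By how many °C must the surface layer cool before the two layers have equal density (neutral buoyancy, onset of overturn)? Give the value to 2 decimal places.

Neutral buoyancy requires Δρ = 0, i.e. −α(T_deep − T_surf′) + β(S_deep − S_surf) = 0.
T_surf′ = T_deep − (β/α)·ΔS = 17.5 − (7.6 × 10⁻⁴/1.6 × 10⁻⁴)·(-0.01) = 17.5475 °C.
Cooling required: 18.1 − (17.5475) = 0.5525 °C.

0.55 °C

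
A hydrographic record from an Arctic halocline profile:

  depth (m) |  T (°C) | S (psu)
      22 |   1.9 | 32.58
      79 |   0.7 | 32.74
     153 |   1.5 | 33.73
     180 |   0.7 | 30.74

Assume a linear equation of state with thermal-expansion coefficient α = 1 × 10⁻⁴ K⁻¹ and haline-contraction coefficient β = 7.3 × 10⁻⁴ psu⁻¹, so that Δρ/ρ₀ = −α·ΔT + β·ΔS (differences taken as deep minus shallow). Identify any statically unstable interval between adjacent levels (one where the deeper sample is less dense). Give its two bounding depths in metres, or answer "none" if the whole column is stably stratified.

Evaluate Δρ/ρ₀ = −αΔT + βΔS across each adjacent pair:
  22–79 m: −αΔT+βΔS = −(1 × 10⁻⁴)(-1.2)+(7.3 × 10⁻⁴)(+0.16) = 2.4 × 10⁻⁴ → stable
  79–153 m: −αΔT+βΔS = −(1 × 10⁻⁴)(+0.8)+(7.3 × 10⁻⁴)(+0.99) = 6.4 × 10⁻⁴ → stable
  153–180 m: −αΔT+βΔS = −(1 × 10⁻⁴)(-0.8)+(7.3 × 10⁻⁴)(-2.99) = -2.1 × 10⁻³ → UNSTABLE
The 153–180 m interval has Δρ < 0: lighter water underlies denser water.

153–180 m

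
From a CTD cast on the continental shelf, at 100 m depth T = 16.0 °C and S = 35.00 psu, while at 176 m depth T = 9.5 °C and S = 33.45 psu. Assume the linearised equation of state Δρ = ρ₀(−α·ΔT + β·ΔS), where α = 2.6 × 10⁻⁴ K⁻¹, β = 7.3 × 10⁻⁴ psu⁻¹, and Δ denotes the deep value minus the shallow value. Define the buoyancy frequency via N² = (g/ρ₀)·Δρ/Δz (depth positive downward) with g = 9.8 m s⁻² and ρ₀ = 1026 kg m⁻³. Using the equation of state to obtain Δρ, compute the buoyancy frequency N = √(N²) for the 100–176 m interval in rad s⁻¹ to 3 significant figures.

ΔT = -6.5 K, ΔS = -1.55 psu (deep − shallow).
Δρ/ρ₀ = −αΔT + βΔS = 1.69 × 10⁻³ − 1.1315 × 10⁻³ = 5.585 × 10⁻⁴, so Δρ ≈ 0.5730 kg m⁻³.
N² = (g/ρ₀)·Δρ/Δz = g·(Δρ/ρ₀)/Δz = 9.8 × 5.585 × 10⁻⁴ / 76 = 7.2017 × 10⁻⁵ s⁻².
N = √(7.2017 × 10⁻⁵) = 8.4863 × 10⁻³ rad s⁻¹ ≈ 8.49 × 10⁻³ rad s⁻¹.

8.49 × 10⁻³ rad s⁻¹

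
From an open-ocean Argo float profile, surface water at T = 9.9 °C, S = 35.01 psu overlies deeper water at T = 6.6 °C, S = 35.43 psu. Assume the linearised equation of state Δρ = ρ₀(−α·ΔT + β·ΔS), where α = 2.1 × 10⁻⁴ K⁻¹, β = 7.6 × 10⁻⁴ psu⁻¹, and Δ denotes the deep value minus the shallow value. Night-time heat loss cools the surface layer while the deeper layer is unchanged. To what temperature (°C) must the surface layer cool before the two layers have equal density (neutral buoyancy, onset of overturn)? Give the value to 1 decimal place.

5.1 °C

Neutral buoyancy requires Δρ = 0, i.e. −α(T_deep − T_surf′) + β(S_deep − S_surf) = 0.
T_surf′ = T_deep − (β/α)·ΔS = 6.6 − (7.6 × 10⁻⁴/2.1 × 10⁻⁴)·(+0.42) = 5.080 °C.
Cooling required: 9.9 − (5.080) = 4.820 °C.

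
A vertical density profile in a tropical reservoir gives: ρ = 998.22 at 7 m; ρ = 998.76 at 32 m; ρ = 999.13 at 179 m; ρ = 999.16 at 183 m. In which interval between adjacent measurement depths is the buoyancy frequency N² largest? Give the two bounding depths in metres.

7–32 m

Compute the density gradient over each adjacent pair:
  7–32 m: Δρ/Δz = 0.54/25 = 0.022 kg m⁻⁴
  32–179 m: Δρ/Δz = 0.37/147 = 2.5 × 10⁻³ kg m⁻⁴
  179–183 m: Δρ/Δz = 0.03/4 = 7.5 × 10⁻³ kg m⁻⁴
The largest gradient is in the 7–32 m interval — the pycnocline.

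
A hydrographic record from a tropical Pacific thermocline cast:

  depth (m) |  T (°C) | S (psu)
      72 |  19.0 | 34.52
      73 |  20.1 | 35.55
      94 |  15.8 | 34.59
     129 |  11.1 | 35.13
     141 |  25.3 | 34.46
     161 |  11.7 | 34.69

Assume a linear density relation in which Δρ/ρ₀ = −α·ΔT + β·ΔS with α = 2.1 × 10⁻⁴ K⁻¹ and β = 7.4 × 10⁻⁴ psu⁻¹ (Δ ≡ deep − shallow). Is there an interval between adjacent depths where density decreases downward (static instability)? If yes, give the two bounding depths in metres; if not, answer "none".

Evaluate Δρ/ρ₀ = −αΔT + βΔS across each adjacent pair:
  72–73 m: −αΔT+βΔS = −(2.1 × 10⁻⁴)(+1.1)+(7.4 × 10⁻⁴)(+1.03) = 5.3 × 10⁻⁴ → stable
  73–94 m: −αΔT+βΔS = −(2.1 × 10⁻⁴)(-4.3)+(7.4 × 10⁻⁴)(-0.96) = 1.9 × 10⁻⁴ → stable
  94–129 m: −αΔT+βΔS = −(2.1 × 10⁻⁴)(-4.7)+(7.4 × 10⁻⁴)(+0.54) = 1.4 × 10⁻³ → stable
  129–141 m: −αΔT+βΔS = −(2.1 × 10⁻⁴)(+14.2)+(7.4 × 10⁻⁴)(-0.67) = -3.5 × 10⁻³ → UNSTABLE
  141–161 m: −αΔT+βΔS = −(2.1 × 10⁻⁴)(-13.6)+(7.4 × 10⁻⁴)(+0.23) = 3.0 × 10⁻³ → stable
The 129–141 m interval has Δρ < 0: lighter water underlies denser water.

129–141 m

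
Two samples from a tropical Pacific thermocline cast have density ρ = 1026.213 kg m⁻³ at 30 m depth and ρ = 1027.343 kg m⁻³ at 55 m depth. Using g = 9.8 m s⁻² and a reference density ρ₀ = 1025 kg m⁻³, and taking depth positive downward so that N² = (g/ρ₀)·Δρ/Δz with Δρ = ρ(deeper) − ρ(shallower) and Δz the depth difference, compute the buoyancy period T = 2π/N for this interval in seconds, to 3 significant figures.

Δρ = 1027.343 − 1026.213 = 1.130 kg m⁻³ over Δz = 55 − 30 = 25 m.
N² = (9.8/1025) × (1.130/25) = 4.3216 × 10⁻⁴ s⁻².
N = √(4.3216 × 10⁻⁴) = 0.020788 rad s⁻¹, so T = 2π/N = 302.25 s ≈ 302 s.
Since Δρ > 0 the layer is stably stratified.

302 s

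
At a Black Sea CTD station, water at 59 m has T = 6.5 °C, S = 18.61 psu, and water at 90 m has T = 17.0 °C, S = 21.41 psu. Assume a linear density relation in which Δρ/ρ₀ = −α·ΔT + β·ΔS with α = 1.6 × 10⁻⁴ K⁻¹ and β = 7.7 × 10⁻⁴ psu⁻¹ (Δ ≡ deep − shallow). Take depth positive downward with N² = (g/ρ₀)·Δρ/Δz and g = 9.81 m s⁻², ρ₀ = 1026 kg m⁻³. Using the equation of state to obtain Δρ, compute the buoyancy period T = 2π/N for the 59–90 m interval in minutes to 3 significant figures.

8.53 min

ΔT = +10.5 K, ΔS = +2.80 psu (deep − shallow).
Δρ/ρ₀ = −αΔT + βΔS = -1.68 × 10⁻³ + 2.156 × 10⁻³ = 4.76 × 10⁻⁴, so Δρ ≈ 0.4884 kg m⁻³.
N² = (g/ρ₀)·Δρ/Δz = g·(Δρ/ρ₀)/Δz = 9.81 × 4.76 × 10⁻⁴ / 31 = 1.5063 × 10⁻⁴ s⁻².
N = √(1.5063 × 10⁻⁴) = 0.012273 rad s⁻¹ → T = 2π/N = 511.95 s = 8.5325 min ≈ 8.53 min.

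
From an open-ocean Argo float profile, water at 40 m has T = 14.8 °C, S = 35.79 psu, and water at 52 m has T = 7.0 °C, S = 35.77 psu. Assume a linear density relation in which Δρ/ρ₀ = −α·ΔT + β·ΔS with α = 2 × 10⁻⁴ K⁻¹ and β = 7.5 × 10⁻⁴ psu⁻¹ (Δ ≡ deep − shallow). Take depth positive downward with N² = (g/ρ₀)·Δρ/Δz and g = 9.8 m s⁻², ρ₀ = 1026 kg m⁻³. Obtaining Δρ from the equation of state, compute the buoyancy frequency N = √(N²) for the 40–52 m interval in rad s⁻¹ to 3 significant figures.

0.0355 rad s⁻¹

ΔT = -7.8 K, ΔS = -0.02 psu (deep − shallow).
Δρ/ρ₀ = −αΔT + βΔS = 1.56 × 10⁻³ − 1.50 × 10⁻⁵ = 1.545 × 10⁻³, so Δρ ≈ 1.585 kg m⁻³.
N² = (g/ρ₀)·Δρ/Δz = g·(Δρ/ρ₀)/Δz = 9.8 × 1.545 × 10⁻³ / 12 = 1.2618 × 10⁻³ s⁻².
N = √(1.2618 × 10⁻³) = 0.035522 rad s⁻¹ ≈ 0.0355 rad s⁻¹.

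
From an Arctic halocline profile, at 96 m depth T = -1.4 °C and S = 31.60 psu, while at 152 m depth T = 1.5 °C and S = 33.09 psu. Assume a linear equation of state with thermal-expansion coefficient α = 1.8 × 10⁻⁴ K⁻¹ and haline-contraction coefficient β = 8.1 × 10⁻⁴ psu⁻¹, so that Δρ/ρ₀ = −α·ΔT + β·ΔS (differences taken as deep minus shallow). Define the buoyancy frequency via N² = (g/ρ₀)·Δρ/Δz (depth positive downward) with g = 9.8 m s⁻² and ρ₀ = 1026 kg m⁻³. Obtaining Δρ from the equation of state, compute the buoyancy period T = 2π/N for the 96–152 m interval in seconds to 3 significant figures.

ΔT = +2.9 K, ΔS = +1.49 psu (deep − shallow).
Δρ/ρ₀ = −αΔT + βΔS = -5.22 × 10⁻⁴ + 1.2069 × 10⁻³ = 6.849 × 10⁻⁴, so Δρ ≈ 0.7027 kg m⁻³.
N² = (g/ρ₀)·Δρ/Δz = g·(Δρ/ρ₀)/Δz = 9.8 × 6.849 × 10⁻⁴ / 56 = 1.1986 × 10⁻⁴ s⁻².
N = √(1.1986 × 10⁻⁴) = 0.010948 rad s⁻¹ → T = 2π/N = 573.91 s ≈ 574 s.

574 s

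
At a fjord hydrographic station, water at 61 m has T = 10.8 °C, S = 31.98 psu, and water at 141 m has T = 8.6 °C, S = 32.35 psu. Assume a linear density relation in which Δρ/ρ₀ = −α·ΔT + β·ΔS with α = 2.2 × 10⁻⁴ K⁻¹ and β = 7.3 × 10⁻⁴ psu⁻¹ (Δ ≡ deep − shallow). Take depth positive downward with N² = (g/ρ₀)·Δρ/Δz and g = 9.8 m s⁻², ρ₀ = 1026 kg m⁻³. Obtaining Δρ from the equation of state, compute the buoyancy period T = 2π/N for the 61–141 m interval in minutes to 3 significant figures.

10.9 min

ΔT = -2.2 K, ΔS = +0.37 psu (deep − shallow).
Δρ/ρ₀ = −αΔT + βΔS = 4.84 × 10⁻⁴ + 2.701 × 10⁻⁴ = 7.541 × 10⁻⁴, so Δρ ≈ 0.7737 kg m⁻³.
N² = (g/ρ₀)·Δρ/Δz = g·(Δρ/ρ₀)/Δz = 9.8 × 7.541 × 10⁻⁴ / 80 = 9.2377 × 10⁻⁵ s⁻².
N = √(9.2377 × 10⁻⁵) = 9.6113 × 10⁻³ rad s⁻¹ → T = 2π/N = 653.73 s = 10.896 min ≈ 10.9 min.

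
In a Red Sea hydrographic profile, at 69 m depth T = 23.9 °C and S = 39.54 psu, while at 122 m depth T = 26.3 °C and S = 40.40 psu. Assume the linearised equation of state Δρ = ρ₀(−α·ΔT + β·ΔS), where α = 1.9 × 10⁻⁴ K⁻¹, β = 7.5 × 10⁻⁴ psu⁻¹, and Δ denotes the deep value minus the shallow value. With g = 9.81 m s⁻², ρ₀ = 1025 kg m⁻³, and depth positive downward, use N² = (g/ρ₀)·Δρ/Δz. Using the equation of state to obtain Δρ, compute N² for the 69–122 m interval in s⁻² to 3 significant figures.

3.50 × 10⁻⁵ s⁻²

ΔT = +2.4 K, ΔS = +0.86 psu (deep − shallow).
Δρ/ρ₀ = −αΔT + βΔS = -4.56 × 10⁻⁴ + 6.45 × 10⁻⁴ = 1.89 × 10⁻⁴, so Δρ ≈ 0.1937 kg m⁻³.
N² = (g/ρ₀)·Δρ/Δz = g·(Δρ/ρ₀)/Δz = 9.81 × 1.89 × 10⁻⁴ / 53 = 3.4983 × 10⁻⁵ s⁻² ≈ 3.50 × 10⁻⁵ s⁻².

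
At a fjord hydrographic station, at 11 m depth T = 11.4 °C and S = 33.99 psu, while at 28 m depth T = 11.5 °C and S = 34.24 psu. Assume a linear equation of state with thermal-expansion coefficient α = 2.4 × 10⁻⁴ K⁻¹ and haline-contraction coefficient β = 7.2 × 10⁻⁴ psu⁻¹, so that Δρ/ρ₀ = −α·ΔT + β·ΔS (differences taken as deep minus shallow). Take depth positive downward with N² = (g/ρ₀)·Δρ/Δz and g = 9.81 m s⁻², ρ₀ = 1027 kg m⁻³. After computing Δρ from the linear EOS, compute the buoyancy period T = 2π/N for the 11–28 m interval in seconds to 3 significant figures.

662 s

ΔT = +0.1 K, ΔS = +0.25 psu (deep − shallow).
Δρ/ρ₀ = −αΔT + βΔS = -2.40 × 10⁻⁵ + 1.80 × 10⁻⁴ = 1.56 × 10⁻⁴, so Δρ ≈ 0.1602 kg m⁻³.
N² = (g/ρ₀)·Δρ/Δz = g·(Δρ/ρ₀)/Δz = 9.81 × 1.56 × 10⁻⁴ / 17 = 9.0021 × 10⁻⁵ s⁻².
N = √(9.0021 × 10⁻⁵) = 9.4879 × 10⁻³ rad s⁻¹ → T = 2π/N = 662.23 s ≈ 662 s.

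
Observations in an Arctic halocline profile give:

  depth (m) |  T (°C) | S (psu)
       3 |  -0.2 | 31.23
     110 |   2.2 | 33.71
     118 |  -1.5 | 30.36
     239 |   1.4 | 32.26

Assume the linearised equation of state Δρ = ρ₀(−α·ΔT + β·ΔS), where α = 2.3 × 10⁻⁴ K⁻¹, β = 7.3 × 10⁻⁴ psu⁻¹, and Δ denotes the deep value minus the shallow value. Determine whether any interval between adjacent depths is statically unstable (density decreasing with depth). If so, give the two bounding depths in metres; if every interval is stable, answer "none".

110–118 m

Evaluate Δρ/ρ₀ = −αΔT + βΔS across each adjacent pair:
  3–110 m: −αΔT+βΔS = −(2.3 × 10⁻⁴)(+2.4)+(7.3 × 10⁻⁴)(+2.48) = 1.3 × 10⁻³ → stable
  110–118 m: −αΔT+βΔS = −(2.3 × 10⁻⁴)(-3.7)+(7.3 × 10⁻⁴)(-3.35) = -1.6 × 10⁻³ → UNSTABLE
  118–239 m: −αΔT+βΔS = −(2.3 × 10⁻⁴)(+2.9)+(7.3 × 10⁻⁴)(+1.90) = 7.2 × 10⁻⁴ → stable
The 110–118 m interval has Δρ < 0: lighter water underlies denser water.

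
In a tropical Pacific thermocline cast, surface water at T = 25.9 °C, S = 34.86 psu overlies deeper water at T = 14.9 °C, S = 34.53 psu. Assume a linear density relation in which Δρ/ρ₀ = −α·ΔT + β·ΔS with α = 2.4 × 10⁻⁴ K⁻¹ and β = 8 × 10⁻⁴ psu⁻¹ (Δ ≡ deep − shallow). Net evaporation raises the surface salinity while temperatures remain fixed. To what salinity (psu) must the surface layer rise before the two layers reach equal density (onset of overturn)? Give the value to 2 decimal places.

Neutral buoyancy requires −α(T_deep − T_surf) + β(S_deep − S_surf′) = 0.
S_surf′ = S_deep − (α/β)·ΔT = 34.53 − (2.4 × 10⁻⁴/8 × 10⁻⁴)·(-11.0) = 37.8300 psu.
Increase required: 37.8300 − 34.86 = 2.9700 psu.

37.83 psu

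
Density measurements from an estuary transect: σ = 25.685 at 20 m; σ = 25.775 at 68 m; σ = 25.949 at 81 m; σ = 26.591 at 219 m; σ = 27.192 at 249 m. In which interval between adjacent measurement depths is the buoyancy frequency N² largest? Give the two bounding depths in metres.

Compute the density gradient over each adjacent pair:
  20–68 m: Δρ/Δz = 0.090/48 = 1.9 × 10⁻³ kg m⁻⁴
  68–81 m: Δρ/Δz = 0.174/13 = 0.013 kg m⁻⁴
  81–219 m: Δρ/Δz = 0.642/138 = 4.7 × 10⁻³ kg m⁻⁴
  219–249 m: Δρ/Δz = 0.601/30 = 0.020 kg m⁻⁴
The largest gradient is in the 219–249 m interval — the pycnocline.

219–249 m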